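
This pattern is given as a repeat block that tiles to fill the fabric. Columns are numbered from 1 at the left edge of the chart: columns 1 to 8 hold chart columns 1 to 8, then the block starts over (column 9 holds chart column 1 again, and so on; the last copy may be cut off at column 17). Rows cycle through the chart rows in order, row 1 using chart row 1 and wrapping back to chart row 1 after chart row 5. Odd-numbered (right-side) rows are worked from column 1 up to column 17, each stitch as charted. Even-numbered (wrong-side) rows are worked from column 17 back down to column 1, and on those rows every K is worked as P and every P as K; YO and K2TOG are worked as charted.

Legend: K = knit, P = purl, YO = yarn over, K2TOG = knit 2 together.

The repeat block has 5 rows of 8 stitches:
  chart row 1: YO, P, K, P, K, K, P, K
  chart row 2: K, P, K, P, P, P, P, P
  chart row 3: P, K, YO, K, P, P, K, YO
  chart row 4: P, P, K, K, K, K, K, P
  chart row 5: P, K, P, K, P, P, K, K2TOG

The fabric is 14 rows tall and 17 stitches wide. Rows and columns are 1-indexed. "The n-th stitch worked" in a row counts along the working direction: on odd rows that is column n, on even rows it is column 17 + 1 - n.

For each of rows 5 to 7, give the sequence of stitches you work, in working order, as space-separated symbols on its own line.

Row 5: chart row 5, RS - tile across columns 1-17 and work as-is.
Row 6: chart row 1, WS - tiled (columns 1-17): YO P K P K K P K YO P K P K K P K YO; work from column 17 back to 1 with K<->P swapped.
Row 7: chart row 2, RS - tile across columns 1-17 and work as-is.

Result:
P K P K P P K K2TOG P K P K P P K K2TOG P
YO P K P P K P K YO P K P P K P K YO
K P K P P P P P K P K P P P P P K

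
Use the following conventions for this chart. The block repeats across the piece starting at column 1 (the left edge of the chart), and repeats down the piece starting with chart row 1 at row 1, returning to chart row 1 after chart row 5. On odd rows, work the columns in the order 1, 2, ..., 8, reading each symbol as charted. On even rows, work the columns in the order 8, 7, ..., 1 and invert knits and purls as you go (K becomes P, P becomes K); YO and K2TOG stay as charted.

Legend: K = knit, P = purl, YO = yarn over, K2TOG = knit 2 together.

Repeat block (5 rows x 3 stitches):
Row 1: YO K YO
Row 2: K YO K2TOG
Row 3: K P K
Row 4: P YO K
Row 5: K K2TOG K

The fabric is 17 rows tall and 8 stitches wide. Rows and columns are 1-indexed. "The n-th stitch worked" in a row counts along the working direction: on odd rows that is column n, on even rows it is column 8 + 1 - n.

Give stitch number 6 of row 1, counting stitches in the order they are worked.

Row 1 uses chart row ((1-1) mod 5)+1 = 1. Row 1 is odd, so RS.
Chart row 1 tiled across columns 1-8: YO K YO YO K YO YO K
Right side: take the tiled row as-is (worked left to right from column 1).
Counting 6 along the worked row gives YO.

== STITCH ==
YO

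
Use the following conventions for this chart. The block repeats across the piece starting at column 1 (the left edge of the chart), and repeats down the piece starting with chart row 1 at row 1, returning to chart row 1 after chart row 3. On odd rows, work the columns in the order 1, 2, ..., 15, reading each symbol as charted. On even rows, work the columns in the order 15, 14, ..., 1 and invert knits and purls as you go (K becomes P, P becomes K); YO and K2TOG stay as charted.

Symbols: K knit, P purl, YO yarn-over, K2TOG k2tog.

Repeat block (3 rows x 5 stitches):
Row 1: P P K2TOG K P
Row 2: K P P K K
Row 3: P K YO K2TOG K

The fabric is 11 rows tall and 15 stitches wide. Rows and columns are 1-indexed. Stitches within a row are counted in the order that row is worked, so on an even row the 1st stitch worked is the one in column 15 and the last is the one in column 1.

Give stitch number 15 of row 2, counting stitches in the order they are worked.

For row 2: chart row = ((2-1) mod 3) + 1 = 2; this is a WS (even) row.
Chart row 2 tiled across columns 1-15: K P P K K K P P K K K P P K K
Wrong side: read the tiled row from column 15 down to 1 and exchange K with P (leave YO, K2TOG).
Row 2 as worked: P P K K P P P K K P P P K K P
The 15th stitch worked is P.

== STITCH ==
P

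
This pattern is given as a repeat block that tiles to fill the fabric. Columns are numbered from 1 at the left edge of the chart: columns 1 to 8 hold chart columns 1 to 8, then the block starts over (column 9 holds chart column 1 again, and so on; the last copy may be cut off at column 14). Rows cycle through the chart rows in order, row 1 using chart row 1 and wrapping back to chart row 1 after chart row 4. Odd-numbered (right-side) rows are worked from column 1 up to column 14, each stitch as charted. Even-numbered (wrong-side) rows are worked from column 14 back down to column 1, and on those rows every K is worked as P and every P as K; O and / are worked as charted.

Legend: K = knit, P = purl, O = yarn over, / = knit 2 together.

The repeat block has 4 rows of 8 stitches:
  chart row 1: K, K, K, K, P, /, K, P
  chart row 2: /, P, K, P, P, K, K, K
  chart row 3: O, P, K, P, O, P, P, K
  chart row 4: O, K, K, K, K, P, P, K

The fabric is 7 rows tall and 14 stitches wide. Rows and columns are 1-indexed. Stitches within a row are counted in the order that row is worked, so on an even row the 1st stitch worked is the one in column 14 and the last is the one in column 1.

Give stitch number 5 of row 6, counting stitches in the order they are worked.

Result:
K

Derivation:
For row 6: chart row = ((6-1) mod 4) + 1 = 2; this is a WS (even) row.
Chart row 2 tiled across columns 1-14: / P K P P K K K / P K P P K
Wrong side: read the tiled row from column 14 down to 1 and exchange K with P (leave O, /).
Row 6 as worked: P K K P K / P P P K K P K /
Stitch 5 in working order -> K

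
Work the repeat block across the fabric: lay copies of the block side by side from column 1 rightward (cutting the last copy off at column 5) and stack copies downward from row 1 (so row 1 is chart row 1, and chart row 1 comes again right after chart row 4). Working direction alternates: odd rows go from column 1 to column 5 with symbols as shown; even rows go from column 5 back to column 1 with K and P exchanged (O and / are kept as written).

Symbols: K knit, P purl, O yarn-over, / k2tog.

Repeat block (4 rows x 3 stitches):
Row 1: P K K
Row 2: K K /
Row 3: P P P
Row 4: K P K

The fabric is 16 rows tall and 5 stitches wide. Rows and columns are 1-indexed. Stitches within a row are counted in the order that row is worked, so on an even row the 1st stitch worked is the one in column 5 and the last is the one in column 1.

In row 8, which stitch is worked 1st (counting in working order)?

== STITCH ==
K

Derivation:
For row 8: chart row = ((8-1) mod 4) + 1 = 4; this is a WS (even) row.
Chart row 4 tiled across columns 1-5: K P K K P
WS row: flip the tiled sequence (start at column 5) and apply K<->P; O and / stay.
Row 8 as worked: K P P K P
Stitch 1 in working order -> K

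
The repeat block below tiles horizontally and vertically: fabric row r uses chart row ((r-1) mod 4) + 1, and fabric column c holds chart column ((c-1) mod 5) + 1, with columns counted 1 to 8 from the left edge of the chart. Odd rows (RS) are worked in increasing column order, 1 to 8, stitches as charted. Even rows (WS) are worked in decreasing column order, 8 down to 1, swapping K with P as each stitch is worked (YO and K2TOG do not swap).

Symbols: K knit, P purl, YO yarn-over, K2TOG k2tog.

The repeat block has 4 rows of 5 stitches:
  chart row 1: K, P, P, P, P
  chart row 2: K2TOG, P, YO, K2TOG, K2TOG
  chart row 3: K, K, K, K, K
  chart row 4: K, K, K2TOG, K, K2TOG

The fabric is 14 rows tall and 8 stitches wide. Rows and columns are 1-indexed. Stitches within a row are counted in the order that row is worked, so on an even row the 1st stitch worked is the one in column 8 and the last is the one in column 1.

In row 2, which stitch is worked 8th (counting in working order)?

For row 2: chart row = ((2-1) mod 4) + 1 = 2; this is a WS (even) row.
Chart row 2 tiled across columns 1-8: K2TOG P YO K2TOG K2TOG K2TOG P YO
WS row: flip the tiled sequence (start at column 8) and apply K<->P; YO and K2TOG stay.
Row 2 as worked: YO K K2TOG K2TOG K2TOG YO K K2TOG
Counting 8 along the worked row gives K2TOG.

Stitch:
K2TOG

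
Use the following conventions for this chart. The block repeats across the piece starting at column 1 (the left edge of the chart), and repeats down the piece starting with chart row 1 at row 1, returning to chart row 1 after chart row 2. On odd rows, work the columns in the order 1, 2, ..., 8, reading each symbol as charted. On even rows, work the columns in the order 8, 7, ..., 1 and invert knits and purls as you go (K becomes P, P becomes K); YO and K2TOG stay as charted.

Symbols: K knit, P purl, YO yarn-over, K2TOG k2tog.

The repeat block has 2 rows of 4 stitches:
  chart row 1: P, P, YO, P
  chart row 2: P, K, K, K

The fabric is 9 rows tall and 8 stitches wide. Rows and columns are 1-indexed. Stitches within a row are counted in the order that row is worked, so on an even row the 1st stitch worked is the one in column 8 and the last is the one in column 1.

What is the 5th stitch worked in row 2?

Row 2: (2-1) mod 2 = 1, so use chart row 2. Even row -> WS.
Chart row 2 tiled across columns 1-8: P K K K P K K K
WS row: flip the tiled sequence (start at column 8) and apply K<->P; YO and K2TOG stay.
Row 2 as worked: P P P K P P P K
Stitch 5 in working order -> P

== STITCH ==
P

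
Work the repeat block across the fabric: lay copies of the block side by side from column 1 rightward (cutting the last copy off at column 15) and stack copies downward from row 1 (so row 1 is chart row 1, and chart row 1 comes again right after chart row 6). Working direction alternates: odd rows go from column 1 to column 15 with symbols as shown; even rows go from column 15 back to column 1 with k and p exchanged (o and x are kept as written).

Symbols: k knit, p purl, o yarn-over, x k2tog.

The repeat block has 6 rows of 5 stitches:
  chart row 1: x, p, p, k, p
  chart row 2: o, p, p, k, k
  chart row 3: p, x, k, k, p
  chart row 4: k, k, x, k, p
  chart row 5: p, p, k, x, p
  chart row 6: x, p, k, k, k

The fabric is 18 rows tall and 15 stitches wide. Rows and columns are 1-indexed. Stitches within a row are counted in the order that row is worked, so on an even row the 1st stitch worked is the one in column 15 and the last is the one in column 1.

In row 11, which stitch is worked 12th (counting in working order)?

Stitch:
p

Derivation:
Row 11 uses chart row ((11-1) mod 6)+1 = 5. Row 11 is odd, so RS.
Chart row 5 tiled across columns 1-15: p p k x p p p k x p p p k x p
RS: work column 1 to column 15, symbols as charted — the tiled row is the row as worked.
The 12th stitch worked is p.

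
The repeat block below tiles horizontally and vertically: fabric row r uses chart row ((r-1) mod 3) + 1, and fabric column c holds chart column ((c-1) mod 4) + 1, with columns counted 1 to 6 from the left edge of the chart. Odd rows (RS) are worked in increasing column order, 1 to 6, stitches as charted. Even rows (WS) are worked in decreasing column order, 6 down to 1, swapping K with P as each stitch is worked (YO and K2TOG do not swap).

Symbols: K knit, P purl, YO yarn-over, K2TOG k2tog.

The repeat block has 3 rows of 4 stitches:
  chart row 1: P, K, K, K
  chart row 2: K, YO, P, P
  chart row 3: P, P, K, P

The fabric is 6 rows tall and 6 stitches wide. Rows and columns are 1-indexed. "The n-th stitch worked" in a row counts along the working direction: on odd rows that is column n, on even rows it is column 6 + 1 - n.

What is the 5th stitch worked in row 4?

For row 4: chart row = ((4-1) mod 3) + 1 = 1; this is a WS (even) row.
Chart row 1 tiled across columns 1-6: P K K K P K
Wrong side: read the tiled row from column 6 down to 1 and exchange K with P (leave YO, K2TOG).
Row 4 as worked: P K P P P K
Counting 5 along the worked row gives P.

Stitch:
P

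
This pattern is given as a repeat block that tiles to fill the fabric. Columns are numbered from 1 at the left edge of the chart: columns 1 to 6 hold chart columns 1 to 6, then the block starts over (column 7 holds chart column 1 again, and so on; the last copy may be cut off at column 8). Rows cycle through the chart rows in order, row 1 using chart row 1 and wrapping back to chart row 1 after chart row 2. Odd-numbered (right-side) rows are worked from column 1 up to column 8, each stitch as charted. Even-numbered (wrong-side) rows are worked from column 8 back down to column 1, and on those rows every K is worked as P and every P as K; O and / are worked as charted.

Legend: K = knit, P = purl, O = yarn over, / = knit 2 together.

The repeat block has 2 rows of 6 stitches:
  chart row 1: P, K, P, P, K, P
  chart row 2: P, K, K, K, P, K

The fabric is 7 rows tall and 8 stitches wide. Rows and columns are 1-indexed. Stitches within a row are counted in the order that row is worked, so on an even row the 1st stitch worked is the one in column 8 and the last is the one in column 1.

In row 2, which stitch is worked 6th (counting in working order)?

Row 2: (2-1) mod 2 = 1, so use chart row 2. Even row -> WS.
Chart row 2 tiled across columns 1-8: P K K K P K P K
Wrong side: read the tiled row from column 8 down to 1 and exchange K with P (leave O, /).
Row 2 as worked: P K P K P P P K
Stitch 6 in working order -> P

Result:
P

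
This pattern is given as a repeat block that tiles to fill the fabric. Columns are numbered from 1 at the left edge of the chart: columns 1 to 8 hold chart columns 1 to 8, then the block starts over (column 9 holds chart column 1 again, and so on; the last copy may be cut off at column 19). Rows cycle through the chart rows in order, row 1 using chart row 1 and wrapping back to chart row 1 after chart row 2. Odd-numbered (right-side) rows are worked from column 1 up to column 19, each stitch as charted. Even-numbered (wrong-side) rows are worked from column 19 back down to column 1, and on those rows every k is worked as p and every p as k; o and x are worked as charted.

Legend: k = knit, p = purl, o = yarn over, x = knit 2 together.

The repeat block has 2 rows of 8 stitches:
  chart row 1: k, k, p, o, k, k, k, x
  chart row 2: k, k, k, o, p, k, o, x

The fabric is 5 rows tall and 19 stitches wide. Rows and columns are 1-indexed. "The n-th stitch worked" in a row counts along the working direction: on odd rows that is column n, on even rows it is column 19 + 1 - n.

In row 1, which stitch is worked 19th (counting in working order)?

== STITCH ==
p

Derivation:
Row 1 uses chart row ((1-1) mod 2)+1 = 1. Row 1 is odd, so RS.
Chart row 1 tiled across columns 1-19: k k p o k k k x k k p o k k k x k k p
Right side: take the tiled row as-is (worked left to right from column 1).
Counting 19 along the worked row gives p.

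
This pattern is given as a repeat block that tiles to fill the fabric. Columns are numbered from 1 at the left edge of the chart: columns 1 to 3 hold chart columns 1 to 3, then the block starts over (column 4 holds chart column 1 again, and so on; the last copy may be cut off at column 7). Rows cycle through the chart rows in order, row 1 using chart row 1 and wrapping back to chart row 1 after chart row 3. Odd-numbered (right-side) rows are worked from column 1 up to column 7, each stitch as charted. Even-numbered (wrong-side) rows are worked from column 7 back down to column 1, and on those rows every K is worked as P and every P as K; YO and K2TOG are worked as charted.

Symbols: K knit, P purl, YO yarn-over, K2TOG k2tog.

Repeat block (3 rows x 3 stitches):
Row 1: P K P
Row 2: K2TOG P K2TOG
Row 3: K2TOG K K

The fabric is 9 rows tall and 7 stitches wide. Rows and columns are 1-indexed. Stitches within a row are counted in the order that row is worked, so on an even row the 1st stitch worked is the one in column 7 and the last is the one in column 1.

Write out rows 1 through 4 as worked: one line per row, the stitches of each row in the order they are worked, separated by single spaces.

Row 1: chart row 1, RS - tile across columns 1-7 and work as-is.
Row 2: chart row 2, WS - tiled (columns 1-7): K2TOG P K2TOG K2TOG P K2TOG K2TOG; work from column 7 back to 1 with K<->P swapped.
Row 3: chart row 3, RS - tile across columns 1-7 and work as-is.
Row 4: chart row 1, WS - tiled (columns 1-7): P K P P K P P; work from column 7 back to 1 with K<->P swapped.

Rows as worked:
P K P P K P P
K2TOG K2TOG K K2TOG K2TOG K K2TOG
K2TOG K K K2TOG K K K2TOG
K K P K K P K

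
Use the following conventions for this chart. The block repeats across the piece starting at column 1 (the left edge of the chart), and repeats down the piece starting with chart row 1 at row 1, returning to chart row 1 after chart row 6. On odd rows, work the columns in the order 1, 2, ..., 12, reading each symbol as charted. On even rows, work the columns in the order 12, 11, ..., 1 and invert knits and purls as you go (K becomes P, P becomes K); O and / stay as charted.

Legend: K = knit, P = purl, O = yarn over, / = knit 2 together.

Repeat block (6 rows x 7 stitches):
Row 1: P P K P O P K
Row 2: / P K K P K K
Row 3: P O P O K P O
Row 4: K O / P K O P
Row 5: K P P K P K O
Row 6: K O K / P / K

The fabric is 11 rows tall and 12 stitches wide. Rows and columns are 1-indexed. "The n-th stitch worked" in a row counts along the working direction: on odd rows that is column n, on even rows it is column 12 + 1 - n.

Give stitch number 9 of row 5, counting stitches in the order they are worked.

Row 5: (5-1) mod 6 = 4, so use chart row 5. Odd row -> RS.
Chart row 5 tiled across columns 1-12: K P P K P K O K P P K P
Right side: take the tiled row as-is (worked left to right from column 1).
Stitch 9 in working order -> P

== STITCH ==
P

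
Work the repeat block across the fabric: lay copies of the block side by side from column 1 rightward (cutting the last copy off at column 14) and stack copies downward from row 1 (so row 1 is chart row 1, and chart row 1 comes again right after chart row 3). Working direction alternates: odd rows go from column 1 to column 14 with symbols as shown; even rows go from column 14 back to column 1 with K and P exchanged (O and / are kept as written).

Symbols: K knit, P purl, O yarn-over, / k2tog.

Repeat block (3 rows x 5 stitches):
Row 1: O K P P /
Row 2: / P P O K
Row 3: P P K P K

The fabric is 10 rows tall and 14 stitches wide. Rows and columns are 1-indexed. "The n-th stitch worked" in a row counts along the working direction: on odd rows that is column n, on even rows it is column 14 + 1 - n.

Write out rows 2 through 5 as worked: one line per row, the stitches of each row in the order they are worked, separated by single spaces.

Row 2: chart row 2, WS - tiled (columns 1-14): / P P O K / P P O K / P P O; work from column 14 back to 1 with K<->P swapped.
Row 3: chart row 3, RS - tile across columns 1-14 and work as-is.
Row 4: chart row 1, WS - tiled (columns 1-14): O K P P / O K P P / O K P P; work from column 14 back to 1 with K<->P swapped.
Row 5: chart row 2, RS - tile across columns 1-14 and work as-is.

Rows as worked:
O K K / P O K K / P O K K /
P P K P K P P K P K P P K P
K K P O / K K P O / K K P O
/ P P O K / P P O K / P P O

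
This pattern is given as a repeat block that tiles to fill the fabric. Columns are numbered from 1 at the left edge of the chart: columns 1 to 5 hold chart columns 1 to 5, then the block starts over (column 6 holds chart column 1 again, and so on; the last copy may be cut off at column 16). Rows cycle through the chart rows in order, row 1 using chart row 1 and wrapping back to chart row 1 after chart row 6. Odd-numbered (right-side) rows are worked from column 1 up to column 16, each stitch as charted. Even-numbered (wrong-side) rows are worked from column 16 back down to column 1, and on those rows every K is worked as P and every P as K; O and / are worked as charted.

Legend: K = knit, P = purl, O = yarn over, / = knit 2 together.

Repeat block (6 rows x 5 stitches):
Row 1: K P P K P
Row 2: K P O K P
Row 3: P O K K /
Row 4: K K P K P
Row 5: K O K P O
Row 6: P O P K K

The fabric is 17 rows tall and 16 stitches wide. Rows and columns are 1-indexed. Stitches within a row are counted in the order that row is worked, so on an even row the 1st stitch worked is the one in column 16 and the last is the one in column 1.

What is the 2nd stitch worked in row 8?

Row 8: (8-1) mod 6 = 1, so use chart row 2. Even row -> WS.
Chart row 2 tiled across columns 1-16: K P O K P K P O K P K P O K P K
WS: work from column 16 back to column 1 (reverse the tiled row), swapping K<->P (O and / unchanged).
Row 8 as worked: P K P O K P K P O K P K P O K P
The 2nd stitch worked is K.

== STITCH ==
K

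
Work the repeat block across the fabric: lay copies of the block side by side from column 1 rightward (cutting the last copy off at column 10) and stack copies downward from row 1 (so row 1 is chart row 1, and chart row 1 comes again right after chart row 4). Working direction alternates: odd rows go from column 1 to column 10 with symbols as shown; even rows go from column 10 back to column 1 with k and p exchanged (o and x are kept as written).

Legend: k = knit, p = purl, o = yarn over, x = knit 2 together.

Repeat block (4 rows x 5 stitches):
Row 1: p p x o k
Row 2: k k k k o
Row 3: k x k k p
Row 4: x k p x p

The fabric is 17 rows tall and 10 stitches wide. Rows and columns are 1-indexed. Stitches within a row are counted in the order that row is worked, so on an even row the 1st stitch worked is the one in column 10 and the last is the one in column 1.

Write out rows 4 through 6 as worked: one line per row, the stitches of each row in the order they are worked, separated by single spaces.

Row 4: chart row 4, WS - tiled (columns 1-10): x k p x p x k p x p; work from column 10 back to 1 with k<->p swapped.
Row 5: chart row 1, RS - tile across columns 1-10 and work as-is.
Row 6: chart row 2, WS - tiled (columns 1-10): k k k k o k k k k o; work from column 10 back to 1 with k<->p swapped.

== ROWS AS WORKED ==
k x k p x k x k p x
p p x o k p p x o k
o p p p p o p p p p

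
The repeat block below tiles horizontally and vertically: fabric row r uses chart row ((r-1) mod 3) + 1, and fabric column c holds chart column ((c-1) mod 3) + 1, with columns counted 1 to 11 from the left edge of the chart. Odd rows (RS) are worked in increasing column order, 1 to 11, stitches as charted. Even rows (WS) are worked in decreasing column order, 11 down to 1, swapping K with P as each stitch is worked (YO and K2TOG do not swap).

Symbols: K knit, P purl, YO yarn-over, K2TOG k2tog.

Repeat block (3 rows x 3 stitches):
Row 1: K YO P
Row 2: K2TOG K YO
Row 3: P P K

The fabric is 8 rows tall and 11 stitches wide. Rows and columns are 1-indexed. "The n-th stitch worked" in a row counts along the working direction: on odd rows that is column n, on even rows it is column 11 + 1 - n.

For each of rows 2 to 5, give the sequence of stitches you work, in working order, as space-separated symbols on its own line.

Row 2: chart row 2, WS - tiled (columns 1-11): K2TOG K YO K2TOG K YO K2TOG K YO K2TOG K; work from column 11 back to 1 with K<->P swapped.
Row 3: chart row 3, RS - tile across columns 1-11 and work as-is.
Row 4: chart row 1, WS - tiled (columns 1-11): K YO P K YO P K YO P K YO; work from column 11 back to 1 with K<->P swapped.
Row 5: chart row 2, RS - tile across columns 1-11 and work as-is.

Result:
P K2TOG YO P K2TOG YO P K2TOG YO P K2TOG
P P K P P K P P K P P
YO P K YO P K YO P K YO P
K2TOG K YO K2TOG K YO K2TOG K YO K2TOG K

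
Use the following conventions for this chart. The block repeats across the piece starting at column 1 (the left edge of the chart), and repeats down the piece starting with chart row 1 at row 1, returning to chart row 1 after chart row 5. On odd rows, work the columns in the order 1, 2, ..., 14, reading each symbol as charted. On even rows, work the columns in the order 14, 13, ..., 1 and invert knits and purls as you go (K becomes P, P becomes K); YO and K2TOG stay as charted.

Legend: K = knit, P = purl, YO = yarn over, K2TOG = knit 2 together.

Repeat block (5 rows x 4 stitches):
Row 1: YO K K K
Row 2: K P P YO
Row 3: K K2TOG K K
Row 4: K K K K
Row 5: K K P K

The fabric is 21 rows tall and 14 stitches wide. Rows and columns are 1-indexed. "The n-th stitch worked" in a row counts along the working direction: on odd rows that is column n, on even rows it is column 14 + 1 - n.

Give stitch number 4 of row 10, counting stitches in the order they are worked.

For row 10: chart row = ((10-1) mod 5) + 1 = 5; this is a WS (even) row.
Chart row 5 tiled across columns 1-14: K K P K K K P K K K P K K K
Wrong side: read the tiled row from column 14 down to 1 and exchange K with P (leave YO, K2TOG).
Row 10 as worked: P P P K P P P K P P P K P P
The 4th stitch worked is K.

Result:
K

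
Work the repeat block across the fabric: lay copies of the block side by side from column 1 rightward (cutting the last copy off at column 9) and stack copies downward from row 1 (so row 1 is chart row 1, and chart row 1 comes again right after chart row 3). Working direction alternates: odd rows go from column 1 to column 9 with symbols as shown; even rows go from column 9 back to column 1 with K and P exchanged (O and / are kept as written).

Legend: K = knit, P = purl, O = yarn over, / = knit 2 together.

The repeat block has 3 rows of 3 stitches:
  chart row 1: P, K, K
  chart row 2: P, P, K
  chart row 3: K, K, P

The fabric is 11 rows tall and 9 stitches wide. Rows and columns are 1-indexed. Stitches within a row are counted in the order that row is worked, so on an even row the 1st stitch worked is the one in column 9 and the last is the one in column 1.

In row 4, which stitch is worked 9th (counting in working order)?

Row 4: (4-1) mod 3 = 0, so use chart row 1. Even row -> WS.
Chart row 1 tiled across columns 1-9: P K K P K K P K K
WS row: flip the tiled sequence (start at column 9) and apply K<->P; O and / stay.
Row 4 as worked: P P K P P K P P K
The 9th stitch worked is K.

Stitch:
K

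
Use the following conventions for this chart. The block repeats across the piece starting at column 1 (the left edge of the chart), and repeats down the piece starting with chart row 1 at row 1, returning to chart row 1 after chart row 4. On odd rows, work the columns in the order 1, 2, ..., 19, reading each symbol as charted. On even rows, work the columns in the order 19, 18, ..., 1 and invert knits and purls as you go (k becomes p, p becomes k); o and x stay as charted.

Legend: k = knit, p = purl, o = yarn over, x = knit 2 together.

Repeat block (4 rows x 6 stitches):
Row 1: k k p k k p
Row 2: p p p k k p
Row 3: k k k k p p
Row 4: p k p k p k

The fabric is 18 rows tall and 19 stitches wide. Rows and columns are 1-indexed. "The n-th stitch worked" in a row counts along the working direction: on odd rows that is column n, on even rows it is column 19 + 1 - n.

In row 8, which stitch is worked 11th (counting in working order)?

Result:
k

Derivation:
Row 8 uses chart row ((8-1) mod 4)+1 = 4. Row 8 is even, so WS.
Chart row 4 tiled across columns 1-19: p k p k p k p k p k p k p k p k p k p
WS: work from column 19 back to column 1 (reverse the tiled row), swapping k<->p (o and x unchanged).
Row 8 as worked: k p k p k p k p k p k p k p k p k p k
Counting 11 along the worked row gives k.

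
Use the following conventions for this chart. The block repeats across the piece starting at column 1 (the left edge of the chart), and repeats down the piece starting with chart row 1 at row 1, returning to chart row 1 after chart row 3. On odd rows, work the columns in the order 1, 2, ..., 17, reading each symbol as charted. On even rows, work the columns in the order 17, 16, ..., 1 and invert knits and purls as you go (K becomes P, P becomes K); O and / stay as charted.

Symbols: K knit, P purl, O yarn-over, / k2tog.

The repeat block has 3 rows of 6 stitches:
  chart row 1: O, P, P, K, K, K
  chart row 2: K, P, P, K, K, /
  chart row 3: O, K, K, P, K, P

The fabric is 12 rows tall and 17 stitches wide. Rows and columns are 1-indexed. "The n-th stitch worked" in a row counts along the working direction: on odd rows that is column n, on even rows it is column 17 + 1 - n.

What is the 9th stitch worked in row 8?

Result:
K

Derivation:
Row 8: (8-1) mod 3 = 1, so use chart row 2. Even row -> WS.
Chart row 2 tiled across columns 1-17: K P P K K / K P P K K / K P P K K
Wrong side: read the tiled row from column 17 down to 1 and exchange K with P (leave O, /).
Row 8 as worked: P P K K P / P P K K P / P P K K P
The 9th stitch worked is K.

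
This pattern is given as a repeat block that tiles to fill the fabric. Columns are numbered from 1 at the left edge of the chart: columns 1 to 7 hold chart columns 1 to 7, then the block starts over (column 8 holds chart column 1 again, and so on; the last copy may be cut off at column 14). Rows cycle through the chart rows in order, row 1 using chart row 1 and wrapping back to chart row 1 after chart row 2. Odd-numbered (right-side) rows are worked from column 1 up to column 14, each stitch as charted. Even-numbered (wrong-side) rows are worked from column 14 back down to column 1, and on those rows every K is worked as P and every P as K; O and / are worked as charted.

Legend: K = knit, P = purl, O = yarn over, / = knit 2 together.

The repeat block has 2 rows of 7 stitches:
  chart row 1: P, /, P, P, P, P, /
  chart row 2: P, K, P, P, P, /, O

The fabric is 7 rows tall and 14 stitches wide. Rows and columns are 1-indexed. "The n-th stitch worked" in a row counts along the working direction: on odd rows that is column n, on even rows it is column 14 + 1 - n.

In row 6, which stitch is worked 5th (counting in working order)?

== STITCH ==
K

Derivation:
Row 6 uses chart row ((6-1) mod 2)+1 = 2. Row 6 is even, so WS.
Chart row 2 tiled across columns 1-14: P K P P P / O P K P P P / O
WS: work from column 14 back to column 1 (reverse the tiled row), swapping K<->P (O and / unchanged).
Row 6 as worked: O / K K K P K O / K K K P K
Stitch 5 in working order -> K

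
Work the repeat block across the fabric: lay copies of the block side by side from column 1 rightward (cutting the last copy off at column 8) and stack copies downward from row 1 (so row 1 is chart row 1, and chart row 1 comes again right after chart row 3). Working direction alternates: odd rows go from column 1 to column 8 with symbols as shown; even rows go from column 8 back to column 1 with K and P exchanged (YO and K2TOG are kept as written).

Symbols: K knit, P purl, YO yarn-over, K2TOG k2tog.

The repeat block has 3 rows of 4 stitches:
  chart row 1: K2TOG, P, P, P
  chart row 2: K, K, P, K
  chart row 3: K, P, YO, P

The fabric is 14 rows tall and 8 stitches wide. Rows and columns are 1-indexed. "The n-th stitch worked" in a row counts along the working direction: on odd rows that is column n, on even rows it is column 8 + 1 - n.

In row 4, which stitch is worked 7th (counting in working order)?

Row 4: (4-1) mod 3 = 0, so use chart row 1. Even row -> WS.
Chart row 1 tiled across columns 1-8: K2TOG P P P K2TOG P P P
WS: work from column 8 back to column 1 (reverse the tiled row), swapping K<->P (YO and K2TOG unchanged).
Row 4 as worked: K K K K2TOG K K K K2TOG
Stitch 7 in working order -> K

Stitch:
K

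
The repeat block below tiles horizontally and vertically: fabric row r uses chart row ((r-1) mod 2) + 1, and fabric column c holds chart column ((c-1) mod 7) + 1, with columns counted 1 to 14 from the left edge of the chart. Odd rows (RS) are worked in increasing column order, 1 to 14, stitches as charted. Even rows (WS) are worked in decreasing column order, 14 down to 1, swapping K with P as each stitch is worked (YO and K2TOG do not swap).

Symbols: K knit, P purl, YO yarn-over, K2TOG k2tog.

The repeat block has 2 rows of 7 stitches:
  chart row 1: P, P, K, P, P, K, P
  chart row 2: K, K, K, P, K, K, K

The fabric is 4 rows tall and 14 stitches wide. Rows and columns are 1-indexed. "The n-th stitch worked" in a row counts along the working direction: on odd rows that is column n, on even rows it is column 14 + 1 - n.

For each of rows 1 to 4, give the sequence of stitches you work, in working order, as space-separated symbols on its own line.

Row 1: chart row 1, RS - tile across columns 1-14 and work as-is.
Row 2: chart row 2, WS - tiled (columns 1-14): K K K P K K K K K K P K K K; work from column 14 back to 1 with K<->P swapped.
Row 3: chart row 1, RS - tile across columns 1-14 and work as-is.
Row 4: chart row 2, WS - tiled (columns 1-14): K K K P K K K K K K P K K K; work from column 14 back to 1 with K<->P swapped.

Result:
P P K P P K P P P K P P K P
P P P K P P P P P P K P P P
P P K P P K P P P K P P K P
P P P K P P P P P P K P P P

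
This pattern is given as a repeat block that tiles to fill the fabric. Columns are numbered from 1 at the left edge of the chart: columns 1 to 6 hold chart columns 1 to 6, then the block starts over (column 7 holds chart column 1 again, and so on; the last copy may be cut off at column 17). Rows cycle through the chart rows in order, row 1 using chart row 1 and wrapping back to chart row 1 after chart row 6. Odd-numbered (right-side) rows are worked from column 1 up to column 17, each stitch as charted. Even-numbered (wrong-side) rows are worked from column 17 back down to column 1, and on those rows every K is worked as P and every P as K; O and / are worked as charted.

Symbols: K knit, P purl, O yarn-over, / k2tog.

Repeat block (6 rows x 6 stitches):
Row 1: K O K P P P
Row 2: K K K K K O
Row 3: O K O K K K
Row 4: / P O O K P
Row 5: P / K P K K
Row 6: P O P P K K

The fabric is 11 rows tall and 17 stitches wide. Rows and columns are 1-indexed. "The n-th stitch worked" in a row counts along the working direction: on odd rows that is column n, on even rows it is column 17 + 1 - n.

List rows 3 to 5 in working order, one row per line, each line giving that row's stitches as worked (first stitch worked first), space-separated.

Rows as worked:
O K O K K K O K O K K K O K O K K
P O O K / K P O O K / K P O O K /
P / K P K K P / K P K K P / K P K

Derivation:
Row 3: chart row 3, RS - tile across columns 1-17 and work as-is.
Row 4: chart row 4, WS - tiled (columns 1-17): / P O O K P / P O O K P / P O O K; work from column 17 back to 1 with K<->P swapped.
Row 5: chart row 5, RS - tile across columns 1-17 and work as-is.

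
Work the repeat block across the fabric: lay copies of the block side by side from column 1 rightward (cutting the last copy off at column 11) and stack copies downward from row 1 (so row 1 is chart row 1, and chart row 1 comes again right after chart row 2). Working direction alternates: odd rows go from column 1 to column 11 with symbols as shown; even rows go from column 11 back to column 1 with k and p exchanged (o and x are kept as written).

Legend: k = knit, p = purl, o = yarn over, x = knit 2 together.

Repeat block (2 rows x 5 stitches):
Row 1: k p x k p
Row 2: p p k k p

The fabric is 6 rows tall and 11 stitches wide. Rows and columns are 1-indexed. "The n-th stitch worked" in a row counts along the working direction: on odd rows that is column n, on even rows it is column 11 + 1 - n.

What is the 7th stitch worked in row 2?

Result:
k

Derivation:
Row 2 uses chart row ((2-1) mod 2)+1 = 2. Row 2 is even, so WS.
Chart row 2 tiled across columns 1-11: p p k k p p p k k p p
Wrong side: read the tiled row from column 11 down to 1 and exchange k with p (leave o, x).
Row 2 as worked: k k p p k k k p p k k
The 7th stitch worked is k.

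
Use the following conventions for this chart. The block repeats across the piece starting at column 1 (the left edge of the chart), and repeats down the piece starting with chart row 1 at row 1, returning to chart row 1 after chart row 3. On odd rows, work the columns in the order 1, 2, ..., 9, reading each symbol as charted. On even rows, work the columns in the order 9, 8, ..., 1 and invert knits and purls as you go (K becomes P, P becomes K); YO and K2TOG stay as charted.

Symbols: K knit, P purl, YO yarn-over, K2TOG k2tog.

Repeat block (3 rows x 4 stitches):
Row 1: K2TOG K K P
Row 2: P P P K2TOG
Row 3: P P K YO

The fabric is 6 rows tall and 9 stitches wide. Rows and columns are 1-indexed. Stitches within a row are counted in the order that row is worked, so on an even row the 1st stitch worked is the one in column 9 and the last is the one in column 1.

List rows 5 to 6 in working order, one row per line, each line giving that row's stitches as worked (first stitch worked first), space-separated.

Row 5: chart row 2, RS - tile across columns 1-9 and work as-is.
Row 6: chart row 3, WS - tiled (columns 1-9): P P K YO P P K YO P; work from column 9 back to 1 with K<->P swapped.

== ROWS AS WORKED ==
P P P K2TOG P P P K2TOG P
K YO P K K YO P K K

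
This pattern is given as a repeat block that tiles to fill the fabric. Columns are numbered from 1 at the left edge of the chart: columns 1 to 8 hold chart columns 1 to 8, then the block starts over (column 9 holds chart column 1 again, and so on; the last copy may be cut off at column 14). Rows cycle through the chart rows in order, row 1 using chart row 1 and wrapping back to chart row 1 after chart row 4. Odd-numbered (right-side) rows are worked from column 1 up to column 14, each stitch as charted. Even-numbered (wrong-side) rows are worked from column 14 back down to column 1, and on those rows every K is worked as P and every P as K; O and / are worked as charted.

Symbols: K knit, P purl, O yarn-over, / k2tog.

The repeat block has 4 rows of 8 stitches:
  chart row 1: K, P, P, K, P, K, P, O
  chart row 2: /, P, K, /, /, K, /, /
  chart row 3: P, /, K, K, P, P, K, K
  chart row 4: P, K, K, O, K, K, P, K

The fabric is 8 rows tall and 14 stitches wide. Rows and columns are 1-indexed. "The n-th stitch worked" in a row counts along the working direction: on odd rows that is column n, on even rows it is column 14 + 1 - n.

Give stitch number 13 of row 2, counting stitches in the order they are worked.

Stitch:
K

Derivation:
For row 2: chart row = ((2-1) mod 4) + 1 = 2; this is a WS (even) row.
Chart row 2 tiled across columns 1-14: / P K / / K / / / P K / / K
Wrong side: read the tiled row from column 14 down to 1 and exchange K with P (leave O, /).
Row 2 as worked: P / / P K / / / P / / P K /
Stitch 13 in working order -> K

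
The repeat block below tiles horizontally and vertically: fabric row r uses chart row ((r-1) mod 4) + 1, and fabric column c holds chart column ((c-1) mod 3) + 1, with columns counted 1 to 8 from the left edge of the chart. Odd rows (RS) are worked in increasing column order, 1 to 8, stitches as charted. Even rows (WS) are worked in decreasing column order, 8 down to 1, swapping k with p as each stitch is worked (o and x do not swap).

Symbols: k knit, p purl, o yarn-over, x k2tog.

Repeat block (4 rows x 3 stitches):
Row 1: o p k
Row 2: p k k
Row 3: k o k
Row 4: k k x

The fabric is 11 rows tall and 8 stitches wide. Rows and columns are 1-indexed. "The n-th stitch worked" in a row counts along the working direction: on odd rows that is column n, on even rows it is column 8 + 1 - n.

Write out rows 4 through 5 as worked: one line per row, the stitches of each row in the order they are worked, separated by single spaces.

== ROWS AS WORKED ==
p p x p p x p p
o p k o p k o p

Derivation:
Row 4: chart row 4, WS - tiled (columns 1-8): k k x k k x k k; work from column 8 back to 1 with k<->p swapped.
Row 5: chart row 1, RS - tile across columns 1-8 and work as-is.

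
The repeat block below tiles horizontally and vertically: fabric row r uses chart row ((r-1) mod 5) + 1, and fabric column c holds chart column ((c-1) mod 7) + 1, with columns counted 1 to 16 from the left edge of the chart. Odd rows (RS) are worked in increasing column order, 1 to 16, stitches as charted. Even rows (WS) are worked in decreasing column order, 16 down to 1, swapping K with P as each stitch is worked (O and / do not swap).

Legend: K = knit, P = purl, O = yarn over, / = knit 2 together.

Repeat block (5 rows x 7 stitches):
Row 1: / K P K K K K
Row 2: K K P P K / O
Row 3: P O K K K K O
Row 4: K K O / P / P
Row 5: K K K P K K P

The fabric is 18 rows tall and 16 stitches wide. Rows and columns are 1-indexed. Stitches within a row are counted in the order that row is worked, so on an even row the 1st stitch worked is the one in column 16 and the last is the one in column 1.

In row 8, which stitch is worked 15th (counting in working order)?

For row 8: chart row = ((8-1) mod 5) + 1 = 3; this is a WS (even) row.
Chart row 3 tiled across columns 1-16: P O K K K K O P O K K K K O P O
Wrong side: read the tiled row from column 16 down to 1 and exchange K with P (leave O, /).
Row 8 as worked: O K O P P P P O K O P P P P O K
Stitch 15 in working order -> O

== STITCH ==
O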